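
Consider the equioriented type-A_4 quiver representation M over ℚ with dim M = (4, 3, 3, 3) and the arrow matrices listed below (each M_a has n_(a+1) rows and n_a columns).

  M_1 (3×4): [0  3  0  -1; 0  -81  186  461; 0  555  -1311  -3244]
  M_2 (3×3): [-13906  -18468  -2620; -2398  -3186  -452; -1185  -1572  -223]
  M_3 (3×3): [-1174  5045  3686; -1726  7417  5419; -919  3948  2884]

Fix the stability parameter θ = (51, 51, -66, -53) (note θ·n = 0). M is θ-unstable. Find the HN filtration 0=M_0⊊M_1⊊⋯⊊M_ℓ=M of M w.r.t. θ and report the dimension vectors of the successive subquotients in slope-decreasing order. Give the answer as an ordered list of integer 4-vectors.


Interval decomposition of M: I[1,1]^2, I[1,4]^2, I[2,4].
HN type (ℓ=3): μ^(1)=51; μ^(2)=-17/4; μ^(3)=-68/3

((2, 0, 0, 0); (2, 2, 2, 2); (0, 1, 1, 1))


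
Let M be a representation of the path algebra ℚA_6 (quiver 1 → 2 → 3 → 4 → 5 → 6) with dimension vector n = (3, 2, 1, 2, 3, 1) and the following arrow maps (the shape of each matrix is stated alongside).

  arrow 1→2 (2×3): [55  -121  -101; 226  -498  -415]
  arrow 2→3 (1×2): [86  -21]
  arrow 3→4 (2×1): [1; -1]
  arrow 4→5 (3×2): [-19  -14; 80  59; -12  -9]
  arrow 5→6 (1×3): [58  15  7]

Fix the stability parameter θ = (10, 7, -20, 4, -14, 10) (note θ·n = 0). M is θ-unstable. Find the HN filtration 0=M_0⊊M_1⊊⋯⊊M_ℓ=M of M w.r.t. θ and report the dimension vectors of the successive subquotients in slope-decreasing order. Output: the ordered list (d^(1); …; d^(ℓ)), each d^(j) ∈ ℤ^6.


Via rank(M_{q-1}∘⋯∘M_p): M ≅ I[1,1], I[1,2], I[1,6], I[4,5], I[5,5].
μ_θ-semistable layers: μ^(1)=10; μ^(2)=17/2; μ^(3)=-13/5; μ^(4)=-5; μ^(5)=-14

((1, 0, 0, 0, 0, 1); (1, 1, 0, 0, 0, 0); (1, 1, 1, 1, 1, 0); (0, 0, 0, 1, 1, 0); (0, 0, 0, 0, 1, 0))


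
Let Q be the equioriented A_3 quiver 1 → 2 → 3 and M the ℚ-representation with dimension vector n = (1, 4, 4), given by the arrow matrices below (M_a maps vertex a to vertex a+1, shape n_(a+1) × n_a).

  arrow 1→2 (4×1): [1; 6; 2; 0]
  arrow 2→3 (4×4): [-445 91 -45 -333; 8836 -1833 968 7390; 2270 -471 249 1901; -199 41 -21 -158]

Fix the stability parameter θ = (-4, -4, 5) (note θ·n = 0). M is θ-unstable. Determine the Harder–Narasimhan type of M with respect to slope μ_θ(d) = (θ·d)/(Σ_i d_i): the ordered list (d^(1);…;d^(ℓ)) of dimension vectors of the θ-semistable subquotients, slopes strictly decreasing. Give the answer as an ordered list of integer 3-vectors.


Interval decomposition of M: I[1,3], I[2,3]^3.
HN type (ℓ=2): μ^(1)=5; μ^(2)=-4

((0, 0, 4); (1, 4, 0))


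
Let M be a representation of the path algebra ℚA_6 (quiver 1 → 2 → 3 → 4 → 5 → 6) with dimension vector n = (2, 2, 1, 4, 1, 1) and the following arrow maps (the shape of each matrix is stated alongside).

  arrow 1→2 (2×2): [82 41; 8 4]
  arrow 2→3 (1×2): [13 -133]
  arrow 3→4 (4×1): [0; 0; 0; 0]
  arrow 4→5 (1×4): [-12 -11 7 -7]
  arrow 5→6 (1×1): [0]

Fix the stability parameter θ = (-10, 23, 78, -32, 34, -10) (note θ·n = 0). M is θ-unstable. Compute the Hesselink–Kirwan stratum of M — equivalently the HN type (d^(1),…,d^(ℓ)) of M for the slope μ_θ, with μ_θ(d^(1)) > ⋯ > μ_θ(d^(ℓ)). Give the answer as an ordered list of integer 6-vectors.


Via rank(M_{q-1}∘⋯∘M_p): M ≅ I[1,1], I[1,3], I[2,2], I[4,4]^3, I[4,5], I[6,6].
μ_θ-semistable layers: μ^(1)=78; μ^(2)=34; μ^(3)=23; μ^(4)=-10; μ^(5)=-32

((0, 0, 1, 0, 0, 0); (0, 0, 0, 0, 1, 0); (0, 2, 0, 0, 0, 0); (2, 0, 0, 0, 0, 1); (0, 0, 0, 4, 0, 0))


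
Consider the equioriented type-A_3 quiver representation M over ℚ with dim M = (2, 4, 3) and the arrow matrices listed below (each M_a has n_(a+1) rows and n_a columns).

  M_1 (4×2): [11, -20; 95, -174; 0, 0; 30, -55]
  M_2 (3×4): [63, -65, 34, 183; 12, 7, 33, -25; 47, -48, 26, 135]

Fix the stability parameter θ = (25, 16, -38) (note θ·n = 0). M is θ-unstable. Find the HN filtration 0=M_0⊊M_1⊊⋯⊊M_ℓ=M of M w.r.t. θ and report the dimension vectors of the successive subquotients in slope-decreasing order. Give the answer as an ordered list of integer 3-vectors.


Via rank(M_{q-1}∘⋯∘M_p): M ≅ I[1,3]^2, I[2,2], I[2,3].
μ_θ-semistable layers: μ^(1)=16; μ^(2)=1; μ^(3)=-11

((0, 1, 0); (2, 2, 2); (0, 1, 1))


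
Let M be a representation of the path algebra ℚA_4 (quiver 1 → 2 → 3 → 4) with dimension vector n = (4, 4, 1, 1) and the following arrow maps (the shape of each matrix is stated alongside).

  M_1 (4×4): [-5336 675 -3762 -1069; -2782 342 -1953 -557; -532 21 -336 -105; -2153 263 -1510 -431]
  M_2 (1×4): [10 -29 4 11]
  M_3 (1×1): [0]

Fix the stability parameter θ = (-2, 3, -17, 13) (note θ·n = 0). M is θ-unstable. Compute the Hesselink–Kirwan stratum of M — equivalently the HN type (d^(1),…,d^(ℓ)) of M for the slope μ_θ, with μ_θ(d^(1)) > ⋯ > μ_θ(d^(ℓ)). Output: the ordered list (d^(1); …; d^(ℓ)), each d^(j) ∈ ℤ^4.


Barcode: M ≅ I[1,1], I[1,2]^2, I[1,3], I[2,2], I[4,4]. HN layers by μ_θ (4 steps, strictly decreasing):
  μ^(1)=13; μ^(2)=3; μ^(3)=-2; μ^(4)=-16/3

((0, 0, 0, 1); (0, 3, 0, 0); (3, 0, 0, 0); (1, 1, 1, 0))


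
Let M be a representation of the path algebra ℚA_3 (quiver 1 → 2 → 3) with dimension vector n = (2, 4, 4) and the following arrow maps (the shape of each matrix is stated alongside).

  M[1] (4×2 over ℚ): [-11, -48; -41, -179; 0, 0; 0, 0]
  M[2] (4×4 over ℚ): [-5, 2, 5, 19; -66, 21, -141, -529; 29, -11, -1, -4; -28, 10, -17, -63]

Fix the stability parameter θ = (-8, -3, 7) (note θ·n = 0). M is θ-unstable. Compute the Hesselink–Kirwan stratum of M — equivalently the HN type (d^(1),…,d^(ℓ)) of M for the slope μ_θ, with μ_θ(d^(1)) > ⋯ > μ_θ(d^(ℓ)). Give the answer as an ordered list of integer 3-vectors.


Interval decomposition of M: I[1,3]^2, I[2,3]^2.
HN type (ℓ=3): μ^(1)=7; μ^(2)=-3; μ^(3)=-8

((0, 0, 4); (0, 4, 0); (2, 0, 0))


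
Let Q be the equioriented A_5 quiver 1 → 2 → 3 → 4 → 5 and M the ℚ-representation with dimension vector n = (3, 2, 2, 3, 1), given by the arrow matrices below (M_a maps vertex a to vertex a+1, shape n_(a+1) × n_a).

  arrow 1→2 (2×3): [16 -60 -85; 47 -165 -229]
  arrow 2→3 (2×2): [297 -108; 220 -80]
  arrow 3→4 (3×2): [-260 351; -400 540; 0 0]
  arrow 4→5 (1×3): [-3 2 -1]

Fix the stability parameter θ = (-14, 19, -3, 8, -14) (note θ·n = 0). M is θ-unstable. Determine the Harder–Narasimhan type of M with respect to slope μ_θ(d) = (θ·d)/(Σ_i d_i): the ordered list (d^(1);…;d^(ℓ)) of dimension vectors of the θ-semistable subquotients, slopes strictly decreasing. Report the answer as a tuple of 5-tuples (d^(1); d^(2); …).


Interval decomposition of M: I[1,1], I[1,2], I[1,3], I[3,5], I[4,4]^2.
HN type (ℓ=4): μ^(1)=19; μ^(2)=8; μ^(3)=-3; μ^(4)=-14

((0, 1, 0, 0, 0); (0, 1, 1, 2, 0); (0, 0, 1, 1, 1); (3, 0, 0, 0, 0))


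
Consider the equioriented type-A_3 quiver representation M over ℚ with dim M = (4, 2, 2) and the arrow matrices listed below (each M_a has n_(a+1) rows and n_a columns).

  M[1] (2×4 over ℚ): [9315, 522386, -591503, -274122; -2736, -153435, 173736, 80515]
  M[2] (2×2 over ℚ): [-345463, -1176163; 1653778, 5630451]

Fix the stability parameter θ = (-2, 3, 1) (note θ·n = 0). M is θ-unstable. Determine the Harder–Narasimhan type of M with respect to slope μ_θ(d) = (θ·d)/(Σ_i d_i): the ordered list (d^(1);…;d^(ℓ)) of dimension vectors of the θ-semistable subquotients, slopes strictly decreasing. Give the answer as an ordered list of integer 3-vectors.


Via rank(M_{q-1}∘⋯∘M_p): M ≅ I[1,1]^2, I[1,3]^2.
μ_θ-semistable layers: μ^(1)=2; μ^(2)=-2

((0, 2, 2); (4, 0, 0))


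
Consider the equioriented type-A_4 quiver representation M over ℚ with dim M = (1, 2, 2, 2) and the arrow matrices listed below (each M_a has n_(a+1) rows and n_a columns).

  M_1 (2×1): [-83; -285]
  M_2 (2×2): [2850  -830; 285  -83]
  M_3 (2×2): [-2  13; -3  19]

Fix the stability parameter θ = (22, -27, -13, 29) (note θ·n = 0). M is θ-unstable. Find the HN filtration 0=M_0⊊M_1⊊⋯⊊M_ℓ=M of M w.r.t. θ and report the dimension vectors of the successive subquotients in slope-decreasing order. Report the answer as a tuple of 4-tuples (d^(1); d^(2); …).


Barcode: M ≅ I[1,2], I[2,4], I[3,4]. HN layers by μ_θ (4 steps, strictly decreasing):
  μ^(1)=29; μ^(2)=-5/2; μ^(3)=-13; μ^(4)=-27

((0, 0, 0, 2); (1, 1, 0, 0); (0, 0, 2, 0); (0, 1, 0, 0))


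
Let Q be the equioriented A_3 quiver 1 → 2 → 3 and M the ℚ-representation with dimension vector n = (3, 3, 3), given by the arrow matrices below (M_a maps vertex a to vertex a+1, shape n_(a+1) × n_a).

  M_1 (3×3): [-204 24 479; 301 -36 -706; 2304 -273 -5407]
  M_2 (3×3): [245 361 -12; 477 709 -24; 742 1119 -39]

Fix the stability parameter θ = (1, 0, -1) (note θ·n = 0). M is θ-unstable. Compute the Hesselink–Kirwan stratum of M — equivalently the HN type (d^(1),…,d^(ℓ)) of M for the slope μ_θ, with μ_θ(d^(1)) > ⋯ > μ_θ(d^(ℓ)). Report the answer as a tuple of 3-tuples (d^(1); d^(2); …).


Barcode: M ≅ I[1,2], I[1,3]^2, I[3,3]. HN layers by μ_θ (3 steps, strictly decreasing):
  μ^(1)=1/2; μ^(2)=0; μ^(3)=-1

((1, 1, 0); (2, 2, 2); (0, 0, 1))


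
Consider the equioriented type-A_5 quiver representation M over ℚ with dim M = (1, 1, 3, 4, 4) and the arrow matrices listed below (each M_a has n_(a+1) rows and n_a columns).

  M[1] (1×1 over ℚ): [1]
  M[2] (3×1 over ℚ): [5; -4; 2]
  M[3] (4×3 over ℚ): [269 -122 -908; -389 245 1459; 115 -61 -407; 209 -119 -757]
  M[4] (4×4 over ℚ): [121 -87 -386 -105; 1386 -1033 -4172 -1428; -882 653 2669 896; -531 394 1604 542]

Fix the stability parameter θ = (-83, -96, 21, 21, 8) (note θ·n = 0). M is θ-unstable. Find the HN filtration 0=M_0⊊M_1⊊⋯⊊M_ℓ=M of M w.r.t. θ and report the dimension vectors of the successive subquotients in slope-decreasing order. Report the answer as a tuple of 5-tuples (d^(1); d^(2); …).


Via rank(M_{q-1}∘⋯∘M_p): M ≅ I[1,5], I[3,3], I[3,5], I[4,5]^2.
μ_θ-semistable layers: μ^(1)=21; μ^(2)=50/3; μ^(3)=29/2; μ^(4)=-179/2

((0, 0, 1, 0, 0); (0, 0, 2, 2, 2); (0, 0, 0, 2, 2); (1, 1, 0, 0, 0))


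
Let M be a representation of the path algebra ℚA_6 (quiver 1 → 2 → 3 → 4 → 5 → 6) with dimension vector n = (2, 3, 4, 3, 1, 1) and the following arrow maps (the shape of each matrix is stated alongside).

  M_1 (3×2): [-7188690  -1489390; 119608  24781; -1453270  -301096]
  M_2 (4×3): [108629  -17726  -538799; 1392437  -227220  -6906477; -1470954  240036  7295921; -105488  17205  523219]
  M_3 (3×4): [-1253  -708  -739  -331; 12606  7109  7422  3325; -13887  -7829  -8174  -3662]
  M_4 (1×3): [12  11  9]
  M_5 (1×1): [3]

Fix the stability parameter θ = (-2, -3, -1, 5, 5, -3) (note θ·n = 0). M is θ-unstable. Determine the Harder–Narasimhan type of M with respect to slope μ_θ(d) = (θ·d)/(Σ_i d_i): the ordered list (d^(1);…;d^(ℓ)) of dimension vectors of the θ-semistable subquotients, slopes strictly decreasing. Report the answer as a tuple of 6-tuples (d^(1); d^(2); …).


Via rank(M_{q-1}∘⋯∘M_p): M ≅ I[1,4], I[1,6], I[2,3], I[3,4].
μ_θ-semistable layers: μ^(1)=5; μ^(2)=7/3; μ^(3)=-1; μ^(4)=-5/2; μ^(5)=-3

((0, 0, 0, 2, 0, 0); (0, 0, 0, 1, 1, 1); (0, 0, 4, 0, 0, 0); (2, 2, 0, 0, 0, 0); (0, 1, 0, 0, 0, 0))


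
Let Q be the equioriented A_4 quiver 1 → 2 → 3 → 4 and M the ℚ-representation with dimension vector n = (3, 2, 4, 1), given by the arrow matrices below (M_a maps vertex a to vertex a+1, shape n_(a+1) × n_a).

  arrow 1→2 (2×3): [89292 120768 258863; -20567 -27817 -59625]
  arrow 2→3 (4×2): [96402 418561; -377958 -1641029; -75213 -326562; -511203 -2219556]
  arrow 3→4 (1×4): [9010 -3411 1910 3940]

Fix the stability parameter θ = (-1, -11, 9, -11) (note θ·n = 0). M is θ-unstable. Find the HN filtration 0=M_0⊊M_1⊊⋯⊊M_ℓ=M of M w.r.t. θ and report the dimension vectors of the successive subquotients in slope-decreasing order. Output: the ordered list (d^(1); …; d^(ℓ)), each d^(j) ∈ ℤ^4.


Barcode: M ≅ I[1,1], I[1,3], I[1,4], I[3,3]^2. HN layers by μ_θ (3 steps, strictly decreasing):
  μ^(1)=9; μ^(2)=-1; μ^(3)=-6

((0, 0, 3, 0); (1, 0, 1, 1); (2, 2, 0, 0))


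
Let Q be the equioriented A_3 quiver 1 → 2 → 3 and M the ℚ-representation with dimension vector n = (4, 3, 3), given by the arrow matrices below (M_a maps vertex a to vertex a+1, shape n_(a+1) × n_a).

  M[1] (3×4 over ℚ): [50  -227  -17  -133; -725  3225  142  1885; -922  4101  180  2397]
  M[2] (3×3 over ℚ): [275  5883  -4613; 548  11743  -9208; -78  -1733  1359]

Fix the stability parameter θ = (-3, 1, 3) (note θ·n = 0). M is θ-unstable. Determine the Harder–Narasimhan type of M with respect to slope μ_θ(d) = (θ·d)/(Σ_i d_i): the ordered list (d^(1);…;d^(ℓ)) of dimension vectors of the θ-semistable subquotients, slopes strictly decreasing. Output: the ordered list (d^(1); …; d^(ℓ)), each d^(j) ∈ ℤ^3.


Barcode: M ≅ I[1,1], I[1,3]^3. HN layers by μ_θ (3 steps, strictly decreasing):
  μ^(1)=3; μ^(2)=1; μ^(3)=-3

((0, 0, 3); (0, 3, 0); (4, 0, 0))


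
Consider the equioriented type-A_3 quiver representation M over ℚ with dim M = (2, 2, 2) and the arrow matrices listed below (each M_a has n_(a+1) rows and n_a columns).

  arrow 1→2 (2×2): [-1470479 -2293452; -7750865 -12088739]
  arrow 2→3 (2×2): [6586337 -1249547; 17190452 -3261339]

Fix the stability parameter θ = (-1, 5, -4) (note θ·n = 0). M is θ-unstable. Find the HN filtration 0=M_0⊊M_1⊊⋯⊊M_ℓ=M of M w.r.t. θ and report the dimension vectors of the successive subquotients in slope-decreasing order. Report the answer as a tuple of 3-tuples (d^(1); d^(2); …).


Via rank(M_{q-1}∘⋯∘M_p): M ≅ I[1,3]^2.
μ_θ-semistable layers: μ^(1)=1/2; μ^(2)=-1

((0, 2, 2); (2, 0, 0))


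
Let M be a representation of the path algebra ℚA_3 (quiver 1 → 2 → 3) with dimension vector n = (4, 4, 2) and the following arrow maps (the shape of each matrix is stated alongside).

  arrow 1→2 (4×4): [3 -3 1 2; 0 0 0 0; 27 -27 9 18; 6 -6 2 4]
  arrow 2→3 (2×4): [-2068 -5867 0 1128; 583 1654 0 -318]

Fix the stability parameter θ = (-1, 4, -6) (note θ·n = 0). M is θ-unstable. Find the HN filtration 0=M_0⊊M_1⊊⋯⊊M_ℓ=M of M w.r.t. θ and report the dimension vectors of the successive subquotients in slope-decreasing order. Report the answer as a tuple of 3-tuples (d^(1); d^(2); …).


Interval decomposition of M: I[1,1]^3, I[1,3], I[2,2]^2, I[2,3].
HN type (ℓ=2): μ^(1)=4; μ^(2)=-1

((0, 2, 0); (4, 2, 2))


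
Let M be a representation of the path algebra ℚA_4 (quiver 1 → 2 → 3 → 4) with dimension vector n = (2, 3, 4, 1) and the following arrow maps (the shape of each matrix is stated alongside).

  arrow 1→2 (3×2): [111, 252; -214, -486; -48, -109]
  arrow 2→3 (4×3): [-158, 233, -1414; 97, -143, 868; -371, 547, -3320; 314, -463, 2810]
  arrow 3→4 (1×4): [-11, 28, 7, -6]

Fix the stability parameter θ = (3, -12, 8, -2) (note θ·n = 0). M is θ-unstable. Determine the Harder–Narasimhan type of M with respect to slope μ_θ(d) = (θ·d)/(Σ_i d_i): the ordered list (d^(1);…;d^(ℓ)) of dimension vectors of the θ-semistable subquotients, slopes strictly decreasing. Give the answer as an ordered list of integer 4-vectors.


Interval decomposition of M: I[1,2], I[1,4], I[2,3], I[3,3]^2.
HN type (ℓ=4): μ^(1)=8; μ^(2)=3; μ^(3)=-9/2; μ^(4)=-12

((0, 0, 3, 0); (0, 0, 1, 1); (2, 2, 0, 0); (0, 1, 0, 0))


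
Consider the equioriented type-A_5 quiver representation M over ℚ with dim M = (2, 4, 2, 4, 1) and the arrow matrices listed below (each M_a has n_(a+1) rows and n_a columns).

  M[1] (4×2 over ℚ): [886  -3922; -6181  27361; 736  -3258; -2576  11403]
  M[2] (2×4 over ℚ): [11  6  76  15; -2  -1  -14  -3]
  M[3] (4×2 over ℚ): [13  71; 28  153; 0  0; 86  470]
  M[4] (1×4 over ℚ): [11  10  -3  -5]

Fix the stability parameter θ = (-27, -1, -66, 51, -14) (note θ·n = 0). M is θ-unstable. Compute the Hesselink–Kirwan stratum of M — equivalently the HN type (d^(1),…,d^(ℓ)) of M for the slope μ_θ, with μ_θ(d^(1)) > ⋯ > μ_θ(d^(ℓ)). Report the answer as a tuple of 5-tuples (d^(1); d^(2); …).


Barcode: M ≅ I[1,4], I[1,5], I[2,2]^2, I[4,4]^2. HN layers by μ_θ (4 steps, strictly decreasing):
  μ^(1)=51; μ^(2)=37/2; μ^(3)=-1; μ^(4)=-94/3

((0, 0, 0, 3, 0); (0, 0, 0, 1, 1); (0, 2, 0, 0, 0); (2, 2, 2, 0, 0))


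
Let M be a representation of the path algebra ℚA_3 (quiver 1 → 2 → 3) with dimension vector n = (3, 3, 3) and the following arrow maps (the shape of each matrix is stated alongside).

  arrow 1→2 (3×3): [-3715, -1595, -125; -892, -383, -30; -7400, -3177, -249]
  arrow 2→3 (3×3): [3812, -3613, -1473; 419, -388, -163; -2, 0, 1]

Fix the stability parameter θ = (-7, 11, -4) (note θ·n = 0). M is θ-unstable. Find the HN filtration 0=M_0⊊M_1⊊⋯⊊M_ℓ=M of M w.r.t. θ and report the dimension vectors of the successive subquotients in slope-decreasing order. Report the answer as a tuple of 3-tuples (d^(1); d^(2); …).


Interval decomposition of M: I[1,3]^3.
HN type (ℓ=2): μ^(1)=7/2; μ^(2)=-7

((0, 3, 3); (3, 0, 0))


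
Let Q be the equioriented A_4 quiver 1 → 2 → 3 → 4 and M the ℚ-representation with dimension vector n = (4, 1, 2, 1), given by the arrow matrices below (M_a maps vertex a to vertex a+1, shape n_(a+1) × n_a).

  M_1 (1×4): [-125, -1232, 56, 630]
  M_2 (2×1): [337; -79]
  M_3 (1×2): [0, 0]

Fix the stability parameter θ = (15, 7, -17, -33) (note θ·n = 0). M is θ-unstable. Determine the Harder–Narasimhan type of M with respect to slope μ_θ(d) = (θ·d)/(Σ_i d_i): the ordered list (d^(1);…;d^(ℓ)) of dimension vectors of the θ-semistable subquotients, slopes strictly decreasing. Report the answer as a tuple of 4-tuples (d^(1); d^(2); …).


Interval decomposition of M: I[1,1]^3, I[1,3], I[3,3], I[4,4].
HN type (ℓ=4): μ^(1)=15; μ^(2)=5/3; μ^(3)=-17; μ^(4)=-33

((3, 0, 0, 0); (1, 1, 1, 0); (0, 0, 1, 0); (0, 0, 0, 1))


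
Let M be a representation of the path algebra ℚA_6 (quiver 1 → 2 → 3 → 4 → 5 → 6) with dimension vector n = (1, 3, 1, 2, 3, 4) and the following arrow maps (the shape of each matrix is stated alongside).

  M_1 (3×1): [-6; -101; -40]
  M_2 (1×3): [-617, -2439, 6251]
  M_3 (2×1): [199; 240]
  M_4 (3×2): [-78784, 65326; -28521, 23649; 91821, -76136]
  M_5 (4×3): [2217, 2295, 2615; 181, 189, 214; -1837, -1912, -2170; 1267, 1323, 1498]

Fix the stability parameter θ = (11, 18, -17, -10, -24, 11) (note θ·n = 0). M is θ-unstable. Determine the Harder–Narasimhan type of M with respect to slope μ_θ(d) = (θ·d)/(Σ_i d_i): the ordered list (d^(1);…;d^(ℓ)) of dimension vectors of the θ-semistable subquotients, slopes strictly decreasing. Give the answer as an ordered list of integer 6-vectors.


Via rank(M_{q-1}∘⋯∘M_p): M ≅ I[1,6], I[2,2]^2, I[4,6], I[5,6], I[6,6].
μ_θ-semistable layers: μ^(1)=18; μ^(2)=11; μ^(3)=-22/5; μ^(4)=-17; μ^(5)=-24

((0, 2, 0, 0, 0, 0); (0, 0, 0, 0, 0, 4); (1, 1, 1, 1, 1, 0); (0, 0, 0, 1, 1, 0); (0, 0, 0, 0, 1, 0))


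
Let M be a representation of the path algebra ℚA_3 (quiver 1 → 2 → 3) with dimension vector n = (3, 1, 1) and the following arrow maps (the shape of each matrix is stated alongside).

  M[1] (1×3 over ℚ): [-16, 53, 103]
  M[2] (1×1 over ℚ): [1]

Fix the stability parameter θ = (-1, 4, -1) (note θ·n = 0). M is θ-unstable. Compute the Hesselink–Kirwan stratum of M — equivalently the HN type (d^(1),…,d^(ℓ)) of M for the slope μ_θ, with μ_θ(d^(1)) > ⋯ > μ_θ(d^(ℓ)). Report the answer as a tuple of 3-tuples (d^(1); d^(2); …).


Barcode: M ≅ I[1,1]^2, I[1,3]. HN layers by μ_θ (2 steps, strictly decreasing):
  μ^(1)=3/2; μ^(2)=-1

((0, 1, 1); (3, 0, 0))


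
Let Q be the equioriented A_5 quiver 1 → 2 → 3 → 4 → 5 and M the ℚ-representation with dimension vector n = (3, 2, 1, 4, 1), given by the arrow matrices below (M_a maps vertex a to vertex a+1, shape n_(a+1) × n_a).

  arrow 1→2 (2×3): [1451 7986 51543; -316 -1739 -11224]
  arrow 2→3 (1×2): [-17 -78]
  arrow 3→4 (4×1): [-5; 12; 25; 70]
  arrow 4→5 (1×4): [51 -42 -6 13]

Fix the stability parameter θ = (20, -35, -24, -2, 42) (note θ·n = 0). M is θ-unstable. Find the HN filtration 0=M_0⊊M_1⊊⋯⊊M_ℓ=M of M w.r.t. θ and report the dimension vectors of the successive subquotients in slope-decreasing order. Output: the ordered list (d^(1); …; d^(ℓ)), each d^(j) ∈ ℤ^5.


Via rank(M_{q-1}∘⋯∘M_p): M ≅ I[1,1], I[1,2], I[1,5], I[4,4]^3.
μ_θ-semistable layers: μ^(1)=42; μ^(2)=20; μ^(3)=-2; μ^(4)=-15/2; μ^(5)=-13

((0, 0, 0, 0, 1); (1, 0, 0, 0, 0); (0, 0, 0, 4, 0); (1, 1, 0, 0, 0); (1, 1, 1, 0, 0))


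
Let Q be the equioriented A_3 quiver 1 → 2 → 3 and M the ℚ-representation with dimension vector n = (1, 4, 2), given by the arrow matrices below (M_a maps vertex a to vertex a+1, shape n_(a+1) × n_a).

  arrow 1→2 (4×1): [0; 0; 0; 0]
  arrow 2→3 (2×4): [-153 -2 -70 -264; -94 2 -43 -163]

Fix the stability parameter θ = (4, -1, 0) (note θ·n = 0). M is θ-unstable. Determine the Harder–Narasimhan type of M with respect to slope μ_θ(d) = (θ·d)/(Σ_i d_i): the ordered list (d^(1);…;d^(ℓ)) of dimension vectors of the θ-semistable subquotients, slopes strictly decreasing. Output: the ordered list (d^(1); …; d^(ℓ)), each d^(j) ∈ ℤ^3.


Barcode: M ≅ I[1,1], I[2,2]^2, I[2,3]^2. HN layers by μ_θ (3 steps, strictly decreasing):
  μ^(1)=4; μ^(2)=0; μ^(3)=-1

((1, 0, 0); (0, 0, 2); (0, 4, 0))


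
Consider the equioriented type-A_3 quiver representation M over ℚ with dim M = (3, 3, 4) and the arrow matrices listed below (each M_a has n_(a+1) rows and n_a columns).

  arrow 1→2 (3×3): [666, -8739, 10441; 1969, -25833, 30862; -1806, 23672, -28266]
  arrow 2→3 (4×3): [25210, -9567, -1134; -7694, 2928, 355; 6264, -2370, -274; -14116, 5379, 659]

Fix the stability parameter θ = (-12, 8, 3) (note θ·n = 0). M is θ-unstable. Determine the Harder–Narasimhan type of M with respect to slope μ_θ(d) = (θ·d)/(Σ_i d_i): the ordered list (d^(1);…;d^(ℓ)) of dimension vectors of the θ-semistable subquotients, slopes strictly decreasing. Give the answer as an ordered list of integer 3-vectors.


Barcode: M ≅ I[1,2], I[1,3]^2, I[3,3]^2. HN layers by μ_θ (4 steps, strictly decreasing):
  μ^(1)=8; μ^(2)=11/2; μ^(3)=3; μ^(4)=-12

((0, 1, 0); (0, 2, 2); (0, 0, 2); (3, 0, 0))


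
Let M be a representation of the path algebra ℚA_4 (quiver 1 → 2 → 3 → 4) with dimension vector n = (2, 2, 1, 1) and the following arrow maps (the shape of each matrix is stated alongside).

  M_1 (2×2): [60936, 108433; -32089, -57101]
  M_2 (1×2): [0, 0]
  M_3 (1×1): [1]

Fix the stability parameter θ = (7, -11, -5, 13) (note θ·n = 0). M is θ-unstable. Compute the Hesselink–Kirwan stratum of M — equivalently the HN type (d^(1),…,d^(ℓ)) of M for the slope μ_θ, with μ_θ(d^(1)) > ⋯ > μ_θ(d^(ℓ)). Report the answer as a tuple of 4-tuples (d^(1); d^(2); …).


Via rank(M_{q-1}∘⋯∘M_p): M ≅ I[1,2]^2, I[3,4].
μ_θ-semistable layers: μ^(1)=13; μ^(2)=-2; μ^(3)=-5

((0, 0, 0, 1); (2, 2, 0, 0); (0, 0, 1, 0))


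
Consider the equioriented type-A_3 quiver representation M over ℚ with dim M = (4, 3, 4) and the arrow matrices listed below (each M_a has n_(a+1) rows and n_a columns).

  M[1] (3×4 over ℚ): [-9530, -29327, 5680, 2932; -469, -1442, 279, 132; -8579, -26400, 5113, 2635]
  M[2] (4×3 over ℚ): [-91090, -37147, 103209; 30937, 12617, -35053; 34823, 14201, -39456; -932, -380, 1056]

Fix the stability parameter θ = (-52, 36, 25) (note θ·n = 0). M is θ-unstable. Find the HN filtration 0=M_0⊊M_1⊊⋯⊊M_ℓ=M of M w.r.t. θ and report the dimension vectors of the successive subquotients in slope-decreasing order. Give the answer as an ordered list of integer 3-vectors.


Via rank(M_{q-1}∘⋯∘M_p): M ≅ I[1,1], I[1,3]^3, I[3,3].
μ_θ-semistable layers: μ^(1)=61/2; μ^(2)=25; μ^(3)=-52

((0, 3, 3); (0, 0, 1); (4, 0, 0))


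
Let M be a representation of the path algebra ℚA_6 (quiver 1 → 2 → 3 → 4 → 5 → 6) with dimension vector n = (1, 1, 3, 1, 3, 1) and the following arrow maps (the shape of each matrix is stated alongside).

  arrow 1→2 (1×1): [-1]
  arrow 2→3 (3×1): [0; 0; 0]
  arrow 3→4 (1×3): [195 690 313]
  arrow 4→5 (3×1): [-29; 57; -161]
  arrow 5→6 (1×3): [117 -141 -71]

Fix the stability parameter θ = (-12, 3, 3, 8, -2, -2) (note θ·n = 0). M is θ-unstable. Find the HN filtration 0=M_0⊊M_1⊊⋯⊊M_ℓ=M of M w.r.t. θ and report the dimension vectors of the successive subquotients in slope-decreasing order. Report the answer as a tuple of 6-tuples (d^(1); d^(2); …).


Via rank(M_{q-1}∘⋯∘M_p): M ≅ I[1,2], I[3,3]^2, I[3,6], I[5,5]^2.
μ_θ-semistable layers: μ^(1)=3; μ^(2)=7/4; μ^(3)=-2; μ^(4)=-12

((0, 1, 2, 0, 0, 0); (0, 0, 1, 1, 1, 1); (0, 0, 0, 0, 2, 0); (1, 0, 0, 0, 0, 0))


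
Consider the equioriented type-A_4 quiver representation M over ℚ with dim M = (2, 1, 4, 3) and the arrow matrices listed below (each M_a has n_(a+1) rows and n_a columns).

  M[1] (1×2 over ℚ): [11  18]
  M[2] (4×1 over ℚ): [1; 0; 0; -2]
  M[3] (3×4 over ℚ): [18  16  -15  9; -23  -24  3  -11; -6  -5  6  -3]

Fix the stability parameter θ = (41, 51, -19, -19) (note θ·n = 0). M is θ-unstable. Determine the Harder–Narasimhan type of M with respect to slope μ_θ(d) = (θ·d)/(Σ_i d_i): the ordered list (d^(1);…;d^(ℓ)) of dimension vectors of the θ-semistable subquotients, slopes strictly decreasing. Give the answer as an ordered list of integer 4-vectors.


Interval decomposition of M: I[1,1], I[1,4], I[3,3], I[3,4]^2.
HN type (ℓ=3): μ^(1)=41; μ^(2)=27/2; μ^(3)=-19

((1, 0, 0, 0); (1, 1, 1, 1); (0, 0, 3, 2))


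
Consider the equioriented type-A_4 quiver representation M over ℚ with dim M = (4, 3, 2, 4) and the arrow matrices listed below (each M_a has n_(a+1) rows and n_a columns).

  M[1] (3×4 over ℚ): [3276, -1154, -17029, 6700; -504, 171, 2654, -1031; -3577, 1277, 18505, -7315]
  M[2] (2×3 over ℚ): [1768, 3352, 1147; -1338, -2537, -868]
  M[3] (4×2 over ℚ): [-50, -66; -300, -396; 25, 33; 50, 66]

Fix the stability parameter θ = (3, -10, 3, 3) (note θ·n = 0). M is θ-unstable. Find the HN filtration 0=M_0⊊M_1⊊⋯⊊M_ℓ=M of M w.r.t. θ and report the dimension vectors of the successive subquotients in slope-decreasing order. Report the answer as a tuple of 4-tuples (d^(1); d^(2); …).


Interval decomposition of M: I[1,1], I[1,2], I[1,3], I[1,4], I[4,4]^3.
HN type (ℓ=2): μ^(1)=3; μ^(2)=-7/2

((1, 0, 2, 4); (3, 3, 0, 0))


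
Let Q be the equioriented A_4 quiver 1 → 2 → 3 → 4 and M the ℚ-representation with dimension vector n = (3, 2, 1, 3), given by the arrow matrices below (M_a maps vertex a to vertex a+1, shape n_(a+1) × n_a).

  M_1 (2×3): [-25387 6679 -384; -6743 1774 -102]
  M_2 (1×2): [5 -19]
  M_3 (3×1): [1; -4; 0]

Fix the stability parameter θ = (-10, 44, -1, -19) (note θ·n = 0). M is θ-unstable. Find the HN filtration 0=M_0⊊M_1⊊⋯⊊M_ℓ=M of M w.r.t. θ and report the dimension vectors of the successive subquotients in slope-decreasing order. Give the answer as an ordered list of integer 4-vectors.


Barcode: M ≅ I[1,1], I[1,2], I[1,4], I[4,4]^2. HN layers by μ_θ (4 steps, strictly decreasing):
  μ^(1)=44; μ^(2)=8; μ^(3)=-10; μ^(4)=-19

((0, 1, 0, 0); (0, 1, 1, 1); (3, 0, 0, 0); (0, 0, 0, 2))


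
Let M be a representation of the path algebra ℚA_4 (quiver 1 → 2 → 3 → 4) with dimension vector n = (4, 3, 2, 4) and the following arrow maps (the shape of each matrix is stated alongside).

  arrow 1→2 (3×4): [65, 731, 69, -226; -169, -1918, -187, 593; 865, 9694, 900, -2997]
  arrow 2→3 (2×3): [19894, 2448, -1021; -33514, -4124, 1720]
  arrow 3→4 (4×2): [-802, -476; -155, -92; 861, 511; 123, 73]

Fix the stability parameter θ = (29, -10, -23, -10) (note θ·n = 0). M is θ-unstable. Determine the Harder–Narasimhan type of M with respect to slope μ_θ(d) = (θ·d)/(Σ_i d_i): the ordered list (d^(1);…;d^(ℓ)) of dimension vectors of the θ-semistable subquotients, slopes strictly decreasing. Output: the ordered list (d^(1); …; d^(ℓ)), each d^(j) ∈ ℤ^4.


Interval decomposition of M: I[1,1], I[1,2], I[1,4]^2, I[4,4]^2.
HN type (ℓ=4): μ^(1)=29; μ^(2)=19/2; μ^(3)=-7/2; μ^(4)=-10

((1, 0, 0, 0); (1, 1, 0, 0); (2, 2, 2, 2); (0, 0, 0, 2))


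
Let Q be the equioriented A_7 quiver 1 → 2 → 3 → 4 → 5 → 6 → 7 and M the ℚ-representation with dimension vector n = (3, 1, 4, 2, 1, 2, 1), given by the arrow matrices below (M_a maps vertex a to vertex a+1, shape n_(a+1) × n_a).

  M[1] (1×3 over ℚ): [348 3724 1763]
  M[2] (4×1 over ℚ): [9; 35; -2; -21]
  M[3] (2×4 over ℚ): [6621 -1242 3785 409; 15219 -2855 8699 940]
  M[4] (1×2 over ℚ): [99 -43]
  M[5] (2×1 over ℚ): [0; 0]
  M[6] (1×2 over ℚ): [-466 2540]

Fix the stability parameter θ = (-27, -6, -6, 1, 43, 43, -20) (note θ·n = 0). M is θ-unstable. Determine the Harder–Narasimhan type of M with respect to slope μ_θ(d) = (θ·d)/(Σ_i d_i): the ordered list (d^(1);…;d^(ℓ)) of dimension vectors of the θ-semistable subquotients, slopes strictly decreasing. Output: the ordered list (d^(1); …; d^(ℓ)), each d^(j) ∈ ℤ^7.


Barcode: M ≅ I[1,1]^2, I[1,5], I[3,3]^2, I[3,4], I[6,6], I[6,7]. HN layers by μ_θ (5 steps, strictly decreasing):
  μ^(1)=43; μ^(2)=23/2; μ^(3)=1; μ^(4)=-6; μ^(5)=-27

((0, 0, 0, 0, 1, 1, 0); (0, 0, 0, 0, 0, 1, 1); (0, 0, 0, 2, 0, 0, 0); (0, 1, 4, 0, 0, 0, 0); (3, 0, 0, 0, 0, 0, 0))


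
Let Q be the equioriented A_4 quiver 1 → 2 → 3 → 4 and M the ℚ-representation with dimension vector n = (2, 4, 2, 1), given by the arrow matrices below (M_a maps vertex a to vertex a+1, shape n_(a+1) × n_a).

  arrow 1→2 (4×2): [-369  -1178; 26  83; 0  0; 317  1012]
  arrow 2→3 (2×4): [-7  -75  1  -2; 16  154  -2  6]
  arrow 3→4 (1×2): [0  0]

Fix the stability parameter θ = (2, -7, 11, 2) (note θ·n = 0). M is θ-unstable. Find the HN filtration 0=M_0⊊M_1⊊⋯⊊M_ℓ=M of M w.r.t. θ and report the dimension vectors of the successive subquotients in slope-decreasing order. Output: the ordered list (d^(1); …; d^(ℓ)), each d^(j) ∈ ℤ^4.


Interval decomposition of M: I[1,2], I[1,3], I[2,2], I[2,3], I[4,4].
HN type (ℓ=4): μ^(1)=11; μ^(2)=2; μ^(3)=-5/2; μ^(4)=-7

((0, 0, 2, 0); (0, 0, 0, 1); (2, 2, 0, 0); (0, 2, 0, 0))


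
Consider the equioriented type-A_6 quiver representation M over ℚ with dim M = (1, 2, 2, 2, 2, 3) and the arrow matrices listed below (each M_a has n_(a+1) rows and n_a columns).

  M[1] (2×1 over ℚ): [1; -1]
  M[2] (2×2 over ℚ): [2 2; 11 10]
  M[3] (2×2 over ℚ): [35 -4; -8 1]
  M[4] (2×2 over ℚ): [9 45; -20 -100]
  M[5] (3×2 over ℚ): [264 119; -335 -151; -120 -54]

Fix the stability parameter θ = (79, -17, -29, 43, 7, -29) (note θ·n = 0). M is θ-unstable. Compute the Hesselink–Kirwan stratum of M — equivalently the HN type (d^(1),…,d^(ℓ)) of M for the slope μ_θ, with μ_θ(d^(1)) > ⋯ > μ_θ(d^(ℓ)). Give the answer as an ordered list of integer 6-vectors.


Via rank(M_{q-1}∘⋯∘M_p): M ≅ I[1,6], I[2,4], I[5,6], I[6,6].
μ_θ-semistable layers: μ^(1)=43; μ^(2)=9; μ^(3)=-11; μ^(4)=-23; μ^(5)=-29

((0, 0, 0, 1, 0, 0); (1, 1, 1, 1, 1, 1); (0, 0, 0, 0, 1, 1); (0, 1, 1, 0, 0, 0); (0, 0, 0, 0, 0, 1))


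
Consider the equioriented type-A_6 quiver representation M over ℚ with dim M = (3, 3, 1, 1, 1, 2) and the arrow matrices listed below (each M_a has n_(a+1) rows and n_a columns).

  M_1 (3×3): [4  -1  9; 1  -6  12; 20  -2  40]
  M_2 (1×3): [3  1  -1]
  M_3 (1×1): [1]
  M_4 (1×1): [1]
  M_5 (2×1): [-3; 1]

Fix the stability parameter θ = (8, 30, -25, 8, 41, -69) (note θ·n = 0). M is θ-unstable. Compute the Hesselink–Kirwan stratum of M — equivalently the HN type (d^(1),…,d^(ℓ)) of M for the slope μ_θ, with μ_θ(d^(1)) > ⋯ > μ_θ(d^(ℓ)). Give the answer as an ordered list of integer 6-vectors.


Interval decomposition of M: I[1,2]^2, I[1,6], I[6,6].
HN type (ℓ=4): μ^(1)=30; μ^(2)=8; μ^(3)=-7/6; μ^(4)=-69

((0, 2, 0, 0, 0, 0); (2, 0, 0, 0, 0, 0); (1, 1, 1, 1, 1, 1); (0, 0, 0, 0, 0, 1))


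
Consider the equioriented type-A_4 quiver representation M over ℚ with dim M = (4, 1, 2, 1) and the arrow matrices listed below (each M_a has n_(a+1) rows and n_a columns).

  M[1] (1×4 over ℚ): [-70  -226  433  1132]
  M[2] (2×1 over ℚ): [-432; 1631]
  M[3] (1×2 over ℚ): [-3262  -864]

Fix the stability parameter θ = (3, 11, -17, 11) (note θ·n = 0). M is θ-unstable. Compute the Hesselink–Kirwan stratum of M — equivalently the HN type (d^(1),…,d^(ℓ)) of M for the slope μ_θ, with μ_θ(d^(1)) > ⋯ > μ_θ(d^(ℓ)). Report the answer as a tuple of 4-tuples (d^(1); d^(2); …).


Barcode: M ≅ I[1,1]^3, I[1,3], I[3,4]. HN layers by μ_θ (4 steps, strictly decreasing):
  μ^(1)=11; μ^(2)=3; μ^(3)=-1; μ^(4)=-17

((0, 0, 0, 1); (3, 0, 0, 0); (1, 1, 1, 0); (0, 0, 1, 0))


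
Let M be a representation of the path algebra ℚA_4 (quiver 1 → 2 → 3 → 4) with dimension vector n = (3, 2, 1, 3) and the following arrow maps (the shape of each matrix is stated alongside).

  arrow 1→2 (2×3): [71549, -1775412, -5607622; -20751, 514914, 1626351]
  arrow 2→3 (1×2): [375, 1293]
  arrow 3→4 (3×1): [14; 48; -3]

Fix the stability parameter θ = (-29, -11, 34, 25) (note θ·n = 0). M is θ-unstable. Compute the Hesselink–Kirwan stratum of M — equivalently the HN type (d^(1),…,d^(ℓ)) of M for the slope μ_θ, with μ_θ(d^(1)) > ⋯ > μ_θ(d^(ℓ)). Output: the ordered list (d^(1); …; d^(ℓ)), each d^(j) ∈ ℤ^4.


Interval decomposition of M: I[1,1], I[1,2], I[1,4], I[4,4]^2.
HN type (ℓ=4): μ^(1)=59/2; μ^(2)=25; μ^(3)=-11; μ^(4)=-29

((0, 0, 1, 1); (0, 0, 0, 2); (0, 2, 0, 0); (3, 0, 0, 0))


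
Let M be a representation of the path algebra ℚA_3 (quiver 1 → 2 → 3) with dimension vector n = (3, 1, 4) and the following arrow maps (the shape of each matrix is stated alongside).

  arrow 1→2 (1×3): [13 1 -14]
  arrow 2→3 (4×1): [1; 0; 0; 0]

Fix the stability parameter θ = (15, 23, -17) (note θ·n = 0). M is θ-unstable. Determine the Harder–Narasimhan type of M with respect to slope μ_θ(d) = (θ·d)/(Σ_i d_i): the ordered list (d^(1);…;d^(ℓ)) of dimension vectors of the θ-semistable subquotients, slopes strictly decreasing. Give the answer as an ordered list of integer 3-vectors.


Interval decomposition of M: I[1,1]^2, I[1,3], I[3,3]^3.
HN type (ℓ=3): μ^(1)=15; μ^(2)=7; μ^(3)=-17

((2, 0, 0); (1, 1, 1); (0, 0, 3))


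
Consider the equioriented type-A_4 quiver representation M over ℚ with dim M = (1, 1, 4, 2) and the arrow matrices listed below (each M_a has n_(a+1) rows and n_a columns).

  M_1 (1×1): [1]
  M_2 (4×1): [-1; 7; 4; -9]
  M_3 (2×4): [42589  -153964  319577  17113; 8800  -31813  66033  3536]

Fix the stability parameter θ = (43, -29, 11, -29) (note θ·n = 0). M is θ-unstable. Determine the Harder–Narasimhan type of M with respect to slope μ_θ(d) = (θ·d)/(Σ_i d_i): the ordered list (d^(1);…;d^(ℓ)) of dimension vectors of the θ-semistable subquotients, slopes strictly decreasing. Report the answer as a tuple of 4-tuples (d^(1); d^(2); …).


Interval decomposition of M: I[1,4], I[3,3]^2, I[3,4].
HN type (ℓ=3): μ^(1)=11; μ^(2)=-1; μ^(3)=-9

((0, 0, 2, 0); (1, 1, 1, 1); (0, 0, 1, 1))


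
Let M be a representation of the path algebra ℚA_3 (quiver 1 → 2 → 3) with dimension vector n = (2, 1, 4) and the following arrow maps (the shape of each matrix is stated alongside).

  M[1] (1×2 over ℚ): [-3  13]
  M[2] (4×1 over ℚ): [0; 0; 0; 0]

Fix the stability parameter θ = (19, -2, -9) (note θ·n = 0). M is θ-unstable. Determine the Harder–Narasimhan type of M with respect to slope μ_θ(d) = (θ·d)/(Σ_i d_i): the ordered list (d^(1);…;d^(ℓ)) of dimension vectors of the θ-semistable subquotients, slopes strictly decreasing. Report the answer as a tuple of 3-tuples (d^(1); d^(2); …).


Interval decomposition of M: I[1,1], I[1,2], I[3,3]^4.
HN type (ℓ=3): μ^(1)=19; μ^(2)=17/2; μ^(3)=-9

((1, 0, 0); (1, 1, 0); (0, 0, 4))


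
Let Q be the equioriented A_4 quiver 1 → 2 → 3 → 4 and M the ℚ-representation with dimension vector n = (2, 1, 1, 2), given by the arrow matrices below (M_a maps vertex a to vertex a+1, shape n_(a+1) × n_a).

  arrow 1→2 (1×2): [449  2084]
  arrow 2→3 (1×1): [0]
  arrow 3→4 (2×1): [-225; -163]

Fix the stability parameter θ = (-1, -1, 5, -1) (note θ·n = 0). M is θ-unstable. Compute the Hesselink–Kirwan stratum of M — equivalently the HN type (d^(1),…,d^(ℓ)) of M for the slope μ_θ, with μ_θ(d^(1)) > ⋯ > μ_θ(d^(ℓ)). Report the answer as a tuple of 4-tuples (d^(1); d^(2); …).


Barcode: M ≅ I[1,1], I[1,2], I[3,4], I[4,4]. HN layers by μ_θ (2 steps, strictly decreasing):
  μ^(1)=2; μ^(2)=-1

((0, 0, 1, 1); (2, 1, 0, 1))


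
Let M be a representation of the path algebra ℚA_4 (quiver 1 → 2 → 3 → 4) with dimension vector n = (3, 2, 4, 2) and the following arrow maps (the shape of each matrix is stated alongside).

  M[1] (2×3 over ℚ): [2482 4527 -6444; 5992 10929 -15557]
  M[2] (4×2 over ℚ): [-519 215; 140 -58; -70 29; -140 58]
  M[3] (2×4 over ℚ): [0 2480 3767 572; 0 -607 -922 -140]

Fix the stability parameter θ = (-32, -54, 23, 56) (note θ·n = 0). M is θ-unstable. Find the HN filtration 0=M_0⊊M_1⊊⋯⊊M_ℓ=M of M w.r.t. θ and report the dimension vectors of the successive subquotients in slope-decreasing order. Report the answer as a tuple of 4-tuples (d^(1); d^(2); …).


Via rank(M_{q-1}∘⋯∘M_p): M ≅ I[1,1], I[1,3], I[1,4], I[3,3], I[3,4].
μ_θ-semistable layers: μ^(1)=56; μ^(2)=23; μ^(3)=-32; μ^(4)=-43

((0, 0, 0, 2); (0, 0, 4, 0); (1, 0, 0, 0); (2, 2, 0, 0))


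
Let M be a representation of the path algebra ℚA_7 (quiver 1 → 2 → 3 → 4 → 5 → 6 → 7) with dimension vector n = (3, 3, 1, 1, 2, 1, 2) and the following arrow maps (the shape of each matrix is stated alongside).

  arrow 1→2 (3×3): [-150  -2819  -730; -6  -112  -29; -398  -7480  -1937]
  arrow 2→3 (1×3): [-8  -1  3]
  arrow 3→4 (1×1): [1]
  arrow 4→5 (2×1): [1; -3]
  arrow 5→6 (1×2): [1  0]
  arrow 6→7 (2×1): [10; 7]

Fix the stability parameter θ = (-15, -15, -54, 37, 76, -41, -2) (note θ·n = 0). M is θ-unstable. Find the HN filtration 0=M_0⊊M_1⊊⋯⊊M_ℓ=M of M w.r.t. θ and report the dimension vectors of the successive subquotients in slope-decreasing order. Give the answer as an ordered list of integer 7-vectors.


Via rank(M_{q-1}∘⋯∘M_p): M ≅ I[1,1], I[1,2], I[1,7], I[2,2], I[5,5], I[7,7].
μ_θ-semistable layers: μ^(1)=76; μ^(2)=35/2; μ^(3)=-2; μ^(4)=-15; μ^(5)=-28

((0, 0, 0, 0, 1, 0, 0); (0, 0, 0, 1, 1, 1, 1); (0, 0, 0, 0, 0, 0, 1); (2, 2, 0, 0, 0, 0, 0); (1, 1, 1, 0, 0, 0, 0))


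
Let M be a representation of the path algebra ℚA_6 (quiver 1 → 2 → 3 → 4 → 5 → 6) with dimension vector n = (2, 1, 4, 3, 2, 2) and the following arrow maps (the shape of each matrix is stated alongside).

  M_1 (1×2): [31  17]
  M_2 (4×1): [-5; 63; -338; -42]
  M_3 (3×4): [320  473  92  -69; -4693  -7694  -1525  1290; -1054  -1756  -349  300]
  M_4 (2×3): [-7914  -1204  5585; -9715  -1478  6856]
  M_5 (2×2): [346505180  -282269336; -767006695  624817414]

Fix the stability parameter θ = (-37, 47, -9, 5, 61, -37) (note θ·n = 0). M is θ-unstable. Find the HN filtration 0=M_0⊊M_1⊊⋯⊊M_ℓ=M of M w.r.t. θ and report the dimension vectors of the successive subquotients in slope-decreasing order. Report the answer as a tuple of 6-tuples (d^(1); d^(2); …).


Barcode: M ≅ I[1,1], I[1,5], I[3,3], I[3,4], I[3,6], I[6,6]. HN layers by μ_θ (6 steps, strictly decreasing):
  μ^(1)=61; μ^(2)=43/3; μ^(3)=12; μ^(4)=5; μ^(5)=-9; μ^(6)=-37

((0, 0, 0, 0, 1, 0); (0, 1, 1, 1, 0, 0); (0, 0, 0, 0, 1, 1); (0, 0, 0, 2, 0, 0); (0, 0, 3, 0, 0, 0); (2, 0, 0, 0, 0, 1))
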